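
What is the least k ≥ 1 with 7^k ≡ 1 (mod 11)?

The order of 7 must divide φ(11) = 11 − 1 = 10 = 2 · 5.
Divisors of 10: 1, 2, 5, 10.
Test each divisor d:
7^1 ≡ 7
7^2 ≡ 5
7^5 ≡ 10
7^10 ≡ 1
So ord_11(7) = 10.

10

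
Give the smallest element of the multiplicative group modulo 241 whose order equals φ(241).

7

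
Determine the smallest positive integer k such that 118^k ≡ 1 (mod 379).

By Lagrange's theorem, ord_379(118) divides φ(379) = 379 − 1 = 378 = 2 · 3^3 · 7.
Divisors of 378: 1, 2, 3, 6, 7, 9, 14, 18, 21, 27, 42, 54, 63, 126, 189, 378.
Test each divisor d:
118^1 ≡ 118
118^2 ≡ 280
118^3 ≡ 67
118^6 ≡ 320
118^7 ≡ 239
118^9 ≡ 216
118^14 ≡ 271
118^18 ≡ 39
118^21 ≡ 339
118^27 ≡ 86
118^42 ≡ 84
118^54 ≡ 195
118^63 ≡ 51
118^126 ≡ 327
118^189 ≡ 1
The smallest such exponent is 189, so the order of 118 is 189.

189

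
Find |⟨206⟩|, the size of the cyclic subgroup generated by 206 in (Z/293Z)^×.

73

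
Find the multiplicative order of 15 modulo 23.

The order of 15 must divide φ(23) = 23 − 1 = 22 = 2 · 11.
Divisors of 22: 1, 2, 11, 22.
Compute 15^d (mod 23) for the divisors d until we hit 1:
15^1 ≡ 15
15^2 ≡ 18
15^11 ≡ 22
15^22 ≡ 1
So ord_23(15) = 22.

22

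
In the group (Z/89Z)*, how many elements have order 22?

φ(89) = 89 − 1 = 88 = 2^3 · 11.
In a cyclic group of order 88, there are φ(d) elements of order d for each divisor d of 88, and zero for non-divisors.
22 = 2 · 11 divides 88, and φ(22) = 10.

10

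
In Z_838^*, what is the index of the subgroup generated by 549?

1

By Lagrange's theorem, ord_838(549) divides φ(838) = φ(2)·φ(419) = 1·418 = 418 = 2 · 11 · 19.
Divisors of 418: 1, 2, 11, 19, 22, 38, 209, 418.
Compute 549^d (mod 838) for the divisors d until we hit 1:
549^1 ≡ 549
549^2 ≡ 559
549^11 ≡ 623
549^19 ≡ 825
549^22 ≡ 135
549^38 ≡ 169
549^209 ≡ 837
549^418 ≡ 1
The order of 549 is 418, so the subgroup it generates has 418 elements.
[(Z/838Z)^× : ⟨549⟩] = 418/418 = 1.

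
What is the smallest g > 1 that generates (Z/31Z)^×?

φ(31) = 31 − 1 = 30 = 2 · 3 · 5.
Test candidates g = 2, 3, … against the prime factors q ∈ {2, 3, 5} of φ(31): g is a generator iff g^(30/q) ≢ 1 for every such q.
g = 2: 2^15 ≡ 1 — hits 1, so not a primitive root.
g = 3: 3^15 ≡ 30; 3^10 ≡ 25; 3^6 ≡ 16 — none is 1, so 3 is a primitive root.
Hence the least primitive root of 31 is 3.

3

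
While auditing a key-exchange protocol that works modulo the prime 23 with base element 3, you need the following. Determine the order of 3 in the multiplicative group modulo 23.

11

The order of 3 must divide φ(23) = 23 − 1 = 22 = 2 · 11.
Divisors of 22: 1, 2, 11, 22.
Test each divisor d:
3^1 ≡ 3 (mod 23)
3^2 ≡ 9 (mod 23)
3^11 ≡ 1 (mod 23) ✓
Hence ord(3) = 11.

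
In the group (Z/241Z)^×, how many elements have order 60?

16

φ(241) = 241 − 1 = 240 = 2^4 · 3 · 5.
Since (Z/241Z)^× is cyclic of order 240, the number of elements of order d is φ(d) when d | 240 and 0 otherwise.
60 = 2^2 · 3 · 5 divides 240, and φ(60) = 16.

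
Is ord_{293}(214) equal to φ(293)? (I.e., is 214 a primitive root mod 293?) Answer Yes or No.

Yes

φ(293) = 293 − 1 = 292 = 2^2 · 73.
It suffices to check that the order of 214 is not a proper divisor of 292: compute 214^(292/q) for q ∈ {2, 73}.
214^146 ≡ 292 (mod 293)  [q = 2: ≢ 1 ✓]
214^4 ≡ 126 (mod 293)  [q = 73: ≢ 1 ✓]
None equal 1, so ord_293(214) = 292: 214 is a primitive root.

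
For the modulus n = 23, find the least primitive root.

φ(23) = 23 − 1 = 22 = 2 · 11.
g is a primitive root iff g^(22/q) ≢ 1 (mod 23) for each prime q ∈ {2, 11}.
g = 2: 2^11 ≡ 1 — hits 1, so not a primitive root.
g = 3: 3^11 ≡ 1 — hits 1, so not a primitive root.
g = 4: 4^11 ≡ 1 — hits 1, so not a primitive root.
g = 5: 5^11 ≡ 22; 5^2 ≡ 2 — none is 1, so 5 is a primitive root.
The smallest primitive root modulo 23 is 5.

5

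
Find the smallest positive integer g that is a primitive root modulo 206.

5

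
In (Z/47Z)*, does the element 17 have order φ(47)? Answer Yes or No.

No

φ(47) = 47 − 1 = 46 = 2 · 23.
Test 17^(46/q) mod 47 for each prime factor q of 46:
17^23 ≡ 1 (mod 47)  [q = 2: ≡ 1 ✗]
17^2 ≡ 7 (mod 47)  [q = 23: ≢ 1 ✓]
17^23 ≡ 1 shows ord(17) | 23, strictly less than φ(47); not a primitive root.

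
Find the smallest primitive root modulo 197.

φ(197) = 197 − 1 = 196 = 2^2 · 7^2.
Test candidates g = 2, 3, … against the prime factors q ∈ {2, 7} of φ(197): g is a generator iff g^(196/q) ≢ 1 for every such q.
g = 2: 2^98 ≡ 196; 2^28 ≡ 104 — none is 1, so 2 is a primitive root.
So 2 is the smallest generator of (Z/197Z)^×.

2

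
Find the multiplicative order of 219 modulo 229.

228

By Lagrange's theorem, ord_229(219) divides φ(229) = 229 − 1 = 228 = 2^2 · 3 · 19.
Divisors of 228: 1, 2, 3, 4, 6, 12, 19, 38, 57, 76, 114, 228.
Check 219^d mod 229 for each divisor in increasing order:
219^1 ≡ 219 (mod 229)
219^2 ≡ 100 (mod 229)
219^3 ≡ 145 (mod 229)
219^4 ≡ 153 (mod 229)
219^6 ≡ 186 (mod 229)
219^12 ≡ 17 (mod 229)
219^19 ≡ 211 (mod 229)
219^38 ≡ 95 (mod 229)
219^57 ≡ 122 (mod 229)
219^76 ≡ 94 (mod 229)
219^114 ≡ 228 (mod 229)
219^228 ≡ 1 (mod 229) ✓
Therefore the multiplicative order of 219 modulo 229 is 228.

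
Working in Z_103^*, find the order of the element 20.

102

Since 20 ∈ (Z/103Z)^×, its order divides φ(103) = 103 − 1 = 102 = 2 · 3 · 17.
Divisors of 102: 1, 2, 3, 6, 17, 34, 51, 102.
Test each divisor d:
20^1 ≡ 20 (mod 103)
20^2 ≡ 91 (mod 103)
20^3 ≡ 69 (mod 103)
20^6 ≡ 23 (mod 103)
20^17 ≡ 47 (mod 103)
20^34 ≡ 46 (mod 103)
20^51 ≡ 102 (mod 103)
20^102 ≡ 1 (mod 103) ✓
The smallest such exponent is 102, so the order of 20 is 102.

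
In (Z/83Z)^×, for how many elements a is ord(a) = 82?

φ(83) = 83 − 1 = 82 = 2 · 41.
Since (Z/83Z)^× is cyclic of order 82, the number of elements of order d is φ(d) when d | 82 and 0 otherwise.
82 = 2 · 41 divides 82, and φ(82) = 40.

40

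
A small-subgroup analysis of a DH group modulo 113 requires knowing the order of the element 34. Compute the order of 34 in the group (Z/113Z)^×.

The order of 34 must divide φ(113) = 113 − 1 = 112 = 2^4 · 7.
Divisors of 112: 1, 2, 4, 7, 8, 14, 16, 28, 56, 112.
Evaluate successive powers at the divisors of 112:
34^1 ≡ 34
34^2 ≡ 26
34^4 ≡ 111
34^7 ≡ 40
34^8 ≡ 4
34^14 ≡ 18
34^16 ≡ 16
34^28 ≡ 98
34^56 ≡ 112
34^112 ≡ 1
So ord_113(34) = 112.

112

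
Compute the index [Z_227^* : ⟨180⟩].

Since 180 ∈ (Z/227Z)^×, its order divides φ(227) = 227 − 1 = 226 = 2 · 113.
Divisors of 226: 1, 2, 113, 226.
Test each divisor d:
180^1 ≡ 180 (mod 227)
180^2 ≡ 166 (mod 227)
180^113 ≡ 226 (mod 227)
180^226 ≡ 1 (mod 227) ✓
So ord_227(180) = 226, hence |⟨180⟩| = 226.
Index = |(Z/227Z)^×| / |⟨180⟩| = 226 / 226 = 1.

1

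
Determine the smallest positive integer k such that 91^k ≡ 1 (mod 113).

56

Since 91 ∈ (Z/113Z)^×, its order divides φ(113) = 113 − 1 = 112 = 2^4 · 7.
Divisors of 112: 1, 2, 4, 7, 8, 14, 16, 28, 56, 112.
Evaluate successive powers at the divisors of 112:
91^1 ≡ 91
91^2 ≡ 32
91^4 ≡ 7
91^7 ≡ 44
91^8 ≡ 49
91^14 ≡ 15
91^16 ≡ 28
91^28 ≡ 112
91^56 ≡ 1
Hence ord(91) = 56.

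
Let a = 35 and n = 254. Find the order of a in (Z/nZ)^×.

63

By Lagrange's theorem, ord_254(35) divides φ(254) = φ(2)·φ(127) = 1·126 = 126 = 2 · 3^2 · 7.
Divisors of 126: 1, 2, 3, 6, 7, 9, 14, 18, 21, 42, 63, 126.
Test each divisor d:
35^1 ≡ 35 (mod 254)
35^2 ≡ 209 (mod 254)
35^3 ≡ 203 (mod 254)
35^6 ≡ 61 (mod 254)
35^7 ≡ 103 (mod 254)
35^9 ≡ 191 (mod 254)
35^14 ≡ 195 (mod 254)
35^18 ≡ 159 (mod 254)
35^21 ≡ 19 (mod 254)
35^42 ≡ 107 (mod 254)
35^63 ≡ 1 (mod 254) ✓
So ord_254(35) = 63.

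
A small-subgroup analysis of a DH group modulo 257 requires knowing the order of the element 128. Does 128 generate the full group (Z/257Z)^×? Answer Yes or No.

φ(257) = 257 − 1 = 256 = 2^8.
Test 128^(256/q) mod 257 for each prime factor q of 256:
128^128 ≡ 1 (mod 257)  [q = 2: ≡ 1 ✗]
128^128 ≡ 1 shows ord(128) | 128, strictly less than φ(257); not a primitive root.

No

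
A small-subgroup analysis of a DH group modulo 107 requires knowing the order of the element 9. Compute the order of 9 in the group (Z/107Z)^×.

ord(9) | φ(107) = 107 − 1 = 106 = 2 · 53.
Divisors of 106: 1, 2, 53, 106.
Check 9^d mod 107 for each divisor in increasing order:
9^1 ≡ 9 (mod 107)
9^2 ≡ 81 (mod 107)
9^53 ≡ 1 (mod 107) ✓
Therefore the multiplicative order of 9 modulo 107 is 53.

53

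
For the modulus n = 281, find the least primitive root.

3

φ(281) = 281 − 1 = 280 = 2^3 · 5 · 7.
Test candidates g = 2, 3, … against the prime factors q ∈ {2, 5, 7} of φ(281): g is a generator iff g^(280/q) ≢ 1 for every such q.
g = 2: 2^140 ≡ 1 — hits 1, so not a primitive root.
g = 3: 3^140 ≡ 280; 3^56 ≡ 86; 3^40 ≡ 249 — none is 1, so 3 is a primitive root.
Hence the least primitive root of 281 is 3.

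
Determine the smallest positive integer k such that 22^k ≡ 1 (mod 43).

The order of 22 must divide φ(43) = 43 − 1 = 42 = 2 · 3 · 7.
Divisors of 42: 1, 2, 3, 6, 7, 14, 21, 42.
Check 22^d mod 43 for each divisor in increasing order:
22^1 ≡ 22
22^2 ≡ 11
22^3 ≡ 27
22^6 ≡ 41
22^7 ≡ 42
22^14 ≡ 1
The smallest such exponent is 14, so the order of 22 is 14.

14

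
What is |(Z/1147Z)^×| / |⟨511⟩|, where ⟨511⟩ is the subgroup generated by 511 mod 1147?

12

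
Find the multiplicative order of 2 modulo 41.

20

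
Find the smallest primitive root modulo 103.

5

φ(103) = 103 − 1 = 102 = 2 · 3 · 17.
g is a primitive root iff g^(102/q) ≢ 1 (mod 103) for each prime q ∈ {2, 3, 17}.
g = 2: 2^51 ≡ 1 — hits 1, so not a primitive root.
g = 3: 3^51 ≡ 102; 3^34 ≡ 1 — hits 1, so not a primitive root.
g = 4: 4^51 ≡ 1 — hits 1, so not a primitive root.
g = 5: 5^51 ≡ 102; 5^34 ≡ 56; 5^6 ≡ 72 — none is 1, so 5 is a primitive root.
The smallest primitive root modulo 103 is 5.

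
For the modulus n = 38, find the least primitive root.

3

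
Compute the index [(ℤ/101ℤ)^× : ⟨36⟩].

Since 36 ∈ (Z/101Z)^×, its order divides φ(101) = 101 − 1 = 100 = 2^2 · 5^2.
Divisors of 100: 1, 2, 4, 5, 10, 20, 25, 50, 100.
Compute 36^d (mod 101) for the divisors d until we hit 1:
36^1 ≡ 36 (mod 101)
36^2 ≡ 84 (mod 101)
36^4 ≡ 87 (mod 101)
36^5 ≡ 1 (mod 101) ✓
The order of 36 is 5, so the subgroup it generates has 5 elements.
[(Z/101Z)^× : ⟨36⟩] = 100/5 = 20.

20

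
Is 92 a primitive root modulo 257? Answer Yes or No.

φ(257) = 257 − 1 = 256 = 2^8.
It suffices to check that the order of 92 is not a proper divisor of 256: compute 92^(256/q) for q ∈ {2}.
92^128 ≡ 1 (mod 257)  [q = 2: ≡ 1 ✗]
92^128 ≡ 1 shows ord(92) | 128, strictly less than φ(257); not a primitive root.

No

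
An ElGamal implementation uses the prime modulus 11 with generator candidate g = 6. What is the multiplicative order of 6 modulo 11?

10

Since 6 ∈ (Z/11Z)^×, its order divides φ(11) = 11 − 1 = 10 = 2 · 5.
Divisors of 10: 1, 2, 5, 10.
Compute 6^d (mod 11) for the divisors d until we hit 1:
6^1 ≡ 6
6^2 ≡ 3
6^5 ≡ 10
6^10 ≡ 1
The smallest such exponent is 10, so the order of 6 is 10.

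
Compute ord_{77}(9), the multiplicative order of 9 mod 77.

15

Since 9 ∈ (Z/77Z)^×, its order divides φ(77) = φ(7·11) = (7−1)·(11−1) = 6·10 = 60 = 2^2 · 3 · 5.
Divisors of 60: 1, 2, 3, 4, 5, 6, 10, 12, 15, 20, 30, 60.
Check 9^d mod 77 for each divisor in increasing order:
9^1 ≡ 9 (mod 77)
9^2 ≡ 4 (mod 77)
9^3 ≡ 36 (mod 77)
9^4 ≡ 16 (mod 77)
9^5 ≡ 67 (mod 77)
9^6 ≡ 64 (mod 77)
9^10 ≡ 23 (mod 77)
9^12 ≡ 15 (mod 77)
9^15 ≡ 1 (mod 77) ✓
The smallest such exponent is 15, so the order of 9 is 15.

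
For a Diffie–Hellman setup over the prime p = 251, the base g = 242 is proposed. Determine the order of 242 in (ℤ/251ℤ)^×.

Since 242 ∈ (Z/251Z)^×, its order divides φ(251) = 251 − 1 = 250 = 2 · 5^3.
Divisors of 250: 1, 2, 5, 10, 25, 50, 125, 250.
Check 242^d mod 251 for each divisor in increasing order:
242^1 ≡ 242
242^2 ≡ 81
242^5 ≡ 187
242^10 ≡ 80
242^25 ≡ 32
242^50 ≡ 20
242^125 ≡ 250
242^250 ≡ 1
Hence ord(242) = 250.

250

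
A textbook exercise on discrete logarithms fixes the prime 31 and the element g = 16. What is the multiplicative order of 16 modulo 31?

5

ord(16) | φ(31) = 31 − 1 = 30 = 2 · 3 · 5.
Divisors of 30: 1, 2, 3, 5, 6, 10, 15, 30.
Check 16^d mod 31 for each divisor in increasing order:
16^1 ≡ 16 (mod 31)
16^2 ≡ 8 (mod 31)
16^3 ≡ 4 (mod 31)
16^5 ≡ 1 (mod 31) ✓
The smallest such exponent is 5, so the order of 16 is 5.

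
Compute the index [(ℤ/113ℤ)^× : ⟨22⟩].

2

ord(22) | φ(113) = 113 − 1 = 112 = 2^4 · 7.
Divisors of 112: 1, 2, 4, 7, 8, 14, 16, 28, 56, 112.
Check 22^d mod 113 for each divisor in increasing order:
22^1 ≡ 22 (mod 113)
22^2 ≡ 32 (mod 113)
22^4 ≡ 7 (mod 113)
22^7 ≡ 69 (mod 113)
22^8 ≡ 49 (mod 113)
22^14 ≡ 15 (mod 113)
22^16 ≡ 28 (mod 113)
22^28 ≡ 112 (mod 113)
22^56 ≡ 1 (mod 113) ✓
The order of 22 is 56, so the subgroup it generates has 56 elements.
The index is φ(113) / ord(22) = 112 / 56 = 2.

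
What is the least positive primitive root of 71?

7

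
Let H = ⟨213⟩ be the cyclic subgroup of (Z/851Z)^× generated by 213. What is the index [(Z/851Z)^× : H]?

ord(213) | φ(851) = φ(23·37) = (23−1)·(37−1) = 22·36 = 792 = 2^3 · 3^2 · 11.
Divisors of 792: 1, 2, 3, 4, 6, 8, 9, 11, 12, 18, 22, 24, 33, 36, 44, 66, 72, 88, 99, 132, 198, 264, 396, 792.
Compute 213^d (mod 851) for the divisors d until we hit 1:
213^1 ≡ 213 (mod 851)
213^2 ≡ 266 (mod 851)
213^3 ≡ 492 (mod 851)
213^4 ≡ 123 (mod 851)
213^6 ≡ 380 (mod 851)
213^8 ≡ 662 (mod 851)
213^9 ≡ 591 (mod 851)
213^11 ≡ 622 (mod 851)
213^12 ≡ 581 (mod 851)
213^18 ≡ 371 (mod 851)
213^22 ≡ 530 (mod 851)
213^24 ≡ 565 (mod 851)
213^33 ≡ 323 (mod 851)
213^36 ≡ 630 (mod 851)
213^44 ≡ 70 (mod 851)
213^66 ≡ 507 (mod 851)
213^72 ≡ 334 (mod 851)
213^88 ≡ 645 (mod 851)
213^99 ≡ 369 (mod 851)
213^132 ≡ 47 (mod 851)
213^198 ≡ 1 (mod 851) ✓
The order of 213 is 198, so the subgroup it generates has 198 elements.
Index = |(Z/851Z)^×| / |⟨213⟩| = 792 / 198 = 4.

4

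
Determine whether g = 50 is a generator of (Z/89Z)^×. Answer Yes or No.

No

φ(89) = 89 − 1 = 88 = 2^3 · 11.
It suffices to check that the order of 50 is not a proper divisor of 88: compute 50^(88/q) for q ∈ {2, 11}.
50^44 ≡ 1 (mod 89)  [q = 2: ≡ 1 ✗]
50^8 ≡ 2 (mod 89)  [q = 11: ≢ 1 ✓]
50^44 ≡ 1 shows ord(50) | 44, strictly less than φ(89); not a primitive root.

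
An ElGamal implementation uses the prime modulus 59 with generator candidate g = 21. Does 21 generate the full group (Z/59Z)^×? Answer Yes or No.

No

φ(59) = 59 − 1 = 58 = 2 · 29.
21 is a primitive root mod 59 iff 21^(φ(59)/q) ≢ 1 for every prime q | φ(59), i.e. q ∈ {2, 29}.
21^29 ≡ 1 (mod 59)  [q = 2: ≡ 1 ✗]
21^2 ≡ 28 (mod 59)  [q = 29: ≢ 1 ✓]
21^29 ≡ 1 shows ord(21) | 29, strictly less than φ(59); not a primitive root.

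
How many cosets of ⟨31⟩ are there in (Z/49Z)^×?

By Lagrange's theorem, ord_49(31) divides φ(49) = φ(7^2) = 7·(7−1) = 42 = 2 · 3 · 7.
Divisors of 42: 1, 2, 3, 6, 7, 14, 21, 42.
Compute 31^d (mod 49) for the divisors d until we hit 1:
31^1 ≡ 31
31^2 ≡ 30
31^3 ≡ 48
31^6 ≡ 1
Thus |⟨31⟩| = ord(31) = 6.
Index = |(Z/49Z)^×| / |⟨31⟩| = 42 / 6 = 7.

7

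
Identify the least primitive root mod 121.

2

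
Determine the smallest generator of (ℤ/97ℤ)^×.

5

φ(97) = 97 − 1 = 96 = 2^5 · 3.
g is a primitive root iff g^(96/q) ≢ 1 (mod 97) for each prime q ∈ {2, 3}.
g = 2: 2^48 ≡ 1 — hits 1, so not a primitive root.
g = 3: 3^48 ≡ 1 — hits 1, so not a primitive root.
g = 4: 4^48 ≡ 1 — hits 1, so not a primitive root.
g = 5: 5^48 ≡ 96; 5^32 ≡ 35 — none is 1, so 5 is a primitive root.
So 5 is the smallest generator of (Z/97Z)^×.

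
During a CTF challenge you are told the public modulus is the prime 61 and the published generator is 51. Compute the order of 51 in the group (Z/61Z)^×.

60

The order of 51 must divide φ(61) = 61 − 1 = 60 = 2^2 · 3 · 5.
Divisors of 60: 1, 2, 3, 4, 5, 6, 10, 12, 15, 20, 30, 60.
Check 51^d mod 61 for each divisor in increasing order:
51^1 ≡ 51 (mod 61)
51^2 ≡ 39 (mod 61)
51^3 ≡ 37 (mod 61)
51^4 ≡ 57 (mod 61)
51^5 ≡ 40 (mod 61)
51^6 ≡ 27 (mod 61)
51^10 ≡ 14 (mod 61)
51^12 ≡ 58 (mod 61)
51^15 ≡ 11 (mod 61)
51^20 ≡ 13 (mod 61)
51^30 ≡ 60 (mod 61)
51^60 ≡ 1 (mod 61) ✓
Hence ord(51) = 60.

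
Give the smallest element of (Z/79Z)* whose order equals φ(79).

φ(79) = 79 − 1 = 78 = 2 · 3 · 13.
g is a primitive root iff g^(78/q) ≢ 1 (mod 79) for each prime q ∈ {2, 3, 13}.
g = 2: 2^39 ≡ 1 — hits 1, so not a primitive root.
g = 3: 3^39 ≡ 78; 3^26 ≡ 23; 3^6 ≡ 18 — none is 1, so 3 is a primitive root.
The smallest primitive root modulo 79 is 3.

3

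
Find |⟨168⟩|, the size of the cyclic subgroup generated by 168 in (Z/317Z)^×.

158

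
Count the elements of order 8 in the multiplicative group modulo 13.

φ(13) = 13 − 1 = 12 = 2^2 · 3.
In a cyclic group of order 12, there are φ(d) elements of order d for each divisor d of 12, and zero for non-divisors.
Here 12 is not a multiple of 8, so there are no elements of order 8.

0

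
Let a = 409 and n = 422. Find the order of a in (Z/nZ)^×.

Since 409 ∈ (Z/422Z)^×, its order divides φ(422) = φ(2)·φ(211) = 1·210 = 210 = 2 · 3 · 5 · 7.
Divisors of 210: 1, 2, 3, 5, 6, 7, 10, 14, 15, 21, 30, 35, 42, 70, 105, 210.
Evaluate successive powers at the divisors of 210:
409^1 ≡ 409 (mod 422)
409^2 ≡ 169 (mod 422)
409^3 ≡ 335 (mod 422)
409^5 ≡ 67 (mod 422)
409^6 ≡ 395 (mod 422)
409^7 ≡ 351 (mod 422)
409^10 ≡ 269 (mod 422)
409^14 ≡ 399 (mod 422)
409^15 ≡ 299 (mod 422)
409^21 ≡ 367 (mod 422)
409^30 ≡ 359 (mod 422)
409^35 ≡ 421 (mod 422)
409^42 ≡ 71 (mod 422)
409^70 ≡ 1 (mod 422) ✓
Therefore the multiplicative order of 409 modulo 422 is 70.

70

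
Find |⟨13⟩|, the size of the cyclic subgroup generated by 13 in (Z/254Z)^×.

By Lagrange's theorem, ord_254(13) divides φ(254) = φ(2)·φ(127) = 1·126 = 126 = 2 · 3^2 · 7.
Divisors of 126: 1, 2, 3, 6, 7, 9, 14, 18, 21, 42, 63, 126.
Compute 13^d (mod 254) for the divisors d until we hit 1:
13^1 ≡ 13
13^2 ≡ 169
13^3 ≡ 165
13^6 ≡ 47
13^7 ≡ 103
13^9 ≡ 135
13^14 ≡ 195
13^18 ≡ 191
13^21 ≡ 19
13^42 ≡ 107
13^63 ≡ 1
Therefore the multiplicative order of 13 modulo 254 is 63.

63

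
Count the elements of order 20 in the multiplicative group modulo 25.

8

φ(25) = φ(5^2) = 5·(5−1) = 20 = 2^2 · 5.
In a cyclic group of order 20, there are φ(d) elements of order d for each divisor d of 20, and zero for non-divisors.
20 = 2^2 · 5 divides 20, and φ(20) = 8.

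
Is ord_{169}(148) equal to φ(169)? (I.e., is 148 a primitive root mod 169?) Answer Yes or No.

φ(169) = φ(13^2) = 13·(13−1) = 156 = 2^2 · 3 · 13.
An element g generates (Z/169Z)^× iff g^(156/q) ≢ 1 (mod 169) for each prime q ∈ {2, 3, 13}.
148^78 ≡ 168 (mod 169)  [q = 2: ≢ 1 ✓]
148^52 ≡ 1 (mod 169)  [q = 3: ≡ 1 ✗]
148^12 ≡ 53 (mod 169)  [q = 13: ≢ 1 ✓]
Since 148^52 ≡ 1, the order of 148 divides 52 < 156, so 148 is not a primitive root.

No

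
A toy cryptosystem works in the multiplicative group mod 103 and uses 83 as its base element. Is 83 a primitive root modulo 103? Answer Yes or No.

φ(103) = 103 − 1 = 102 = 2 · 3 · 17.
It suffices to check that the order of 83 is not a proper divisor of 102: compute 83^(102/q) for q ∈ {2, 3, 17}.
83^51 ≡ 1 (mod 103)  [q = 2: ≡ 1 ✗]
83^34 ≡ 46 (mod 103)  [q = 3: ≢ 1 ✓]
83^6 ≡ 23 (mod 103)  [q = 17: ≢ 1 ✓]
83^51 ≡ 1 shows ord(83) | 51, strictly less than φ(103); not a primitive root.

No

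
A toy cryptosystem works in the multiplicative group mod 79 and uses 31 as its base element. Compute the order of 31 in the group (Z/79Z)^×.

39

Since 31 ∈ (Z/79Z)^×, its order divides φ(79) = 79 − 1 = 78 = 2 · 3 · 13.
Divisors of 78: 1, 2, 3, 6, 13, 26, 39, 78.
Check 31^d mod 79 for each divisor in increasing order:
31^1 ≡ 31
31^2 ≡ 13
31^3 ≡ 8
31^6 ≡ 64
31^13 ≡ 23
31^26 ≡ 55
31^39 ≡ 1
Therefore the multiplicative order of 31 modulo 79 is 39.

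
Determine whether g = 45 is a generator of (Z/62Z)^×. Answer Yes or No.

No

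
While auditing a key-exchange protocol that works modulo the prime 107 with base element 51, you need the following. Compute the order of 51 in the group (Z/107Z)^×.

ord(51) | φ(107) = 107 − 1 = 106 = 2 · 53.
Divisors of 106: 1, 2, 53, 106.
Evaluate successive powers at the divisors of 106:
51^1 ≡ 51 (mod 107)
51^2 ≡ 33 (mod 107)
51^53 ≡ 106 (mod 107)
51^106 ≡ 1 (mod 107) ✓
Hence ord(51) = 106.

106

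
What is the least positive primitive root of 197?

2

φ(197) = 197 − 1 = 196 = 2^2 · 7^2.
g is a primitive root iff g^(196/q) ≢ 1 (mod 197) for each prime q ∈ {2, 7}.
g = 2: 2^98 ≡ 196; 2^28 ≡ 104 — none is 1, so 2 is a primitive root.
So 2 is the smallest generator of (Z/197Z)^×.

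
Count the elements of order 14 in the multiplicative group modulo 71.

6

φ(71) = 71 − 1 = 70 = 2 · 5 · 7.
Since (Z/71Z)^× is cyclic of order 70, the number of elements of order d is φ(d) when d | 70 and 0 otherwise.
14 = 2 · 7 divides 70, and φ(14) = 6.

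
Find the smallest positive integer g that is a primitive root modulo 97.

5

φ(97) = 97 − 1 = 96 = 2^5 · 3.
g is a primitive root iff g^(96/q) ≢ 1 (mod 97) for each prime q ∈ {2, 3}.
g = 2: 2^48 ≡ 1 — hits 1, so not a primitive root.
g = 3: 3^48 ≡ 1 — hits 1, so not a primitive root.
g = 4: 4^48 ≡ 1 — hits 1, so not a primitive root.
g = 5: 5^48 ≡ 96; 5^32 ≡ 35 — none is 1, so 5 is a primitive root.
The smallest primitive root modulo 97 is 5.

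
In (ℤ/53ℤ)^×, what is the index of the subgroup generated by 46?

ord(46) | φ(53) = 53 − 1 = 52 = 2^2 · 13.
Divisors of 52: 1, 2, 4, 13, 26, 52.
Evaluate successive powers at the divisors of 52:
46^1 ≡ 46
46^2 ≡ 49
46^4 ≡ 16
46^13 ≡ 1
Thus |⟨46⟩| = ord(46) = 13.
[(Z/53Z)^× : ⟨46⟩] = 52/13 = 4.

4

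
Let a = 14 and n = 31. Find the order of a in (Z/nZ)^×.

15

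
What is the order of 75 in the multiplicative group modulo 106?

52

By Lagrange's theorem, ord_106(75) divides φ(106) = φ(2)·φ(53) = 1·52 = 52 = 2^2 · 13.
Divisors of 52: 1, 2, 4, 13, 26, 52.
Check 75^d mod 106 for each divisor in increasing order:
75^1 ≡ 75 (mod 106)
75^2 ≡ 7 (mod 106)
75^4 ≡ 49 (mod 106)
75^13 ≡ 23 (mod 106)
75^26 ≡ 105 (mod 106)
75^52 ≡ 1 (mod 106) ✓
So ord_106(75) = 52.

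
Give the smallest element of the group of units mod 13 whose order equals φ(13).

2

φ(13) = 13 − 1 = 12 = 2^2 · 3.
Test candidates g = 2, 3, … against the prime factors q ∈ {2, 3} of φ(13): g is a generator iff g^(12/q) ≢ 1 for every such q.
g = 2: 2^6 ≡ 12; 2^4 ≡ 3 — none is 1, so 2 is a primitive root.
The smallest primitive root modulo 13 is 2.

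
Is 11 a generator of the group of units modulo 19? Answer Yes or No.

φ(19) = 19 − 1 = 18 = 2 · 3^2.
An element g generates (Z/19Z)^× iff g^(18/q) ≢ 1 (mod 19) for each prime q ∈ {2, 3}.
11^9 ≡ 1 (mod 19)  [q = 2: ≡ 1 ✗]
11^6 ≡ 1 (mod 19)  [q = 3: ≡ 1 ✗]
11^9 ≡ 1 shows ord(11) | 9, strictly less than φ(19); not a primitive root.

No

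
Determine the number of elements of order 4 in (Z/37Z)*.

2

φ(37) = 37 − 1 = 36 = 2^2 · 3^2.
In a cyclic group of order 36, there are φ(d) elements of order d for each divisor d of 36, and zero for non-divisors.
4 = 2^2 divides 36, and φ(4) = 2.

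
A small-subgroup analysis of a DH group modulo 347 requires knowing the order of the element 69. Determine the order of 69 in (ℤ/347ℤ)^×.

346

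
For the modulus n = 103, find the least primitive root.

5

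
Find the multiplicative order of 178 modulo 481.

Since 178 ∈ (Z/481Z)^×, its order divides φ(481) = φ(13·37) = (13−1)·(37−1) = 12·36 = 432 = 2^4 · 3^3.
Divisors of 432: 1, 2, 3, 4, 6, 8, 9, 12, 16, 18, 24, 27, 36, 48, 54, 72, 108, 144, 216, 432.
Compute 178^d (mod 481) for the divisors d until we hit 1:
178^1 ≡ 178 (mod 481)
178^2 ≡ 419 (mod 481)
178^3 ≡ 27 (mod 481)
178^4 ≡ 477 (mod 481)
178^6 ≡ 248 (mod 481)
178^8 ≡ 16 (mod 481)
178^9 ≡ 443 (mod 481)
178^12 ≡ 417 (mod 481)
178^16 ≡ 256 (mod 481)
178^18 ≡ 1 (mod 481) ✓
So ord_481(178) = 18.

18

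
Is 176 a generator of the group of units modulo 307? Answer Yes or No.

No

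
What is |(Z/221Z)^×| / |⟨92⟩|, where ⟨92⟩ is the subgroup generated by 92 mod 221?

12

The order of 92 must divide φ(221) = φ(13·17) = (13−1)·(17−1) = 12·16 = 192 = 2^6 · 3.
Divisors of 192: 1, 2, 3, 4, 6, 8, 12, 16, 24, 32, 48, 64, 96, 192.
Check 92^d mod 221 for each divisor in increasing order:
92^1 ≡ 92 (mod 221)
92^2 ≡ 66 (mod 221)
92^3 ≡ 105 (mod 221)
92^4 ≡ 157 (mod 221)
92^6 ≡ 196 (mod 221)
92^8 ≡ 118 (mod 221)
92^12 ≡ 183 (mod 221)
92^16 ≡ 1 (mod 221) ✓
The order of 92 is 16, so the subgroup it generates has 16 elements.
Index = |(Z/221Z)^×| / |⟨92⟩| = 192 / 16 = 12.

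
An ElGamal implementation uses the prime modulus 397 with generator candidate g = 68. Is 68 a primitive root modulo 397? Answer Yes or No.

No

φ(397) = 397 − 1 = 396 = 2^2 · 3^2 · 11.
Test 68^(396/q) mod 397 for each prime factor q of 396:
68^198 ≡ 396 (mod 397)  [q = 2: ≢ 1 ✓]
68^132 ≡ 1 (mod 397)  [q = 3: ≡ 1 ✗]
68^36 ≡ 290 (mod 397)  [q = 11: ≢ 1 ✓]
The check at q = 3 fails, so 68 generates a proper subgroup.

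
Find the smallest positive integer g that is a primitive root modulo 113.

3

φ(113) = 113 − 1 = 112 = 2^4 · 7.
g is a primitive root iff g^(112/q) ≢ 1 (mod 113) for each prime q ∈ {2, 7}.
g = 2: 2^56 ≡ 1 — hits 1, so not a primitive root.
g = 3: 3^56 ≡ 112; 3^16 ≡ 49 — none is 1, so 3 is a primitive root.
So 3 is the smallest generator of (Z/113Z)^×.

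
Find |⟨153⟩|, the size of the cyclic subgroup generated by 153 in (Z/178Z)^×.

11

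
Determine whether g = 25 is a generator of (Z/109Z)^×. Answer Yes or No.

φ(109) = 109 − 1 = 108 = 2^2 · 3^3.
Test 25^(108/q) mod 109 for each prime factor q of 108:
25^54 ≡ 1 (mod 109)  [q = 2: ≡ 1 ✗]
25^36 ≡ 45 (mod 109)  [q = 3: ≢ 1 ✓]
Since 25^54 ≡ 1, the order of 25 divides 54 < 108, so 25 is not a primitive root.

No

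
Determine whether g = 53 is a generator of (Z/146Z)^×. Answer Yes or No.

Yes

φ(146) = φ(2)·φ(73) = 1·72 = 72 = 2^3 · 3^2.
An element g generates (Z/146Z)^× iff g^(72/q) ≢ 1 (mod 146) for each prime q ∈ {2, 3}.
53^36 ≡ 145 (mod 146)  [q = 2: ≢ 1 ✓]
53^24 ≡ 137 (mod 146)  [q = 3: ≢ 1 ✓]
Every test exponent gives a nontrivial residue, hence 53 generates the full group.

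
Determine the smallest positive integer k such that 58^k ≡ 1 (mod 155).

20

The order of 58 must divide φ(155) = φ(5·31) = (5−1)·(31−1) = 4·30 = 120 = 2^3 · 3 · 5.
Divisors of 120: 1, 2, 3, 4, 5, 6, 8, 10, 12, 15, 20, 24, 30, 40, 60, 120.
Test each divisor d:
58^1 ≡ 58 (mod 155)
58^2 ≡ 109 (mod 155)
58^3 ≡ 122 (mod 155)
58^4 ≡ 101 (mod 155)
58^5 ≡ 123 (mod 155)
58^6 ≡ 4 (mod 155)
58^8 ≡ 126 (mod 155)
58^10 ≡ 94 (mod 155)
58^12 ≡ 16 (mod 155)
58^15 ≡ 92 (mod 155)
58^20 ≡ 1 (mod 155) ✓
So ord_155(58) = 20.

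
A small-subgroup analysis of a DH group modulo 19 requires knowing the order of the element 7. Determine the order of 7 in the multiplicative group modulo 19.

3

ord(7) | φ(19) = 19 − 1 = 18 = 2 · 3^2.
Divisors of 18: 1, 2, 3, 6, 9, 18.
Compute 7^d (mod 19) for the divisors d until we hit 1:
7^1 ≡ 7 (mod 19)
7^2 ≡ 11 (mod 19)
7^3 ≡ 1 (mod 19) ✓
Therefore the multiplicative order of 7 modulo 19 is 3.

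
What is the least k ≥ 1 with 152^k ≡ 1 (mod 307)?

102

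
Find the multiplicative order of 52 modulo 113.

56

By Lagrange's theorem, ord_113(52) divides φ(113) = 113 − 1 = 112 = 2^4 · 7.
Divisors of 112: 1, 2, 4, 7, 8, 14, 16, 28, 56, 112.
Check 52^d mod 113 for each divisor in increasing order:
52^1 ≡ 52 (mod 113)
52^2 ≡ 105 (mod 113)
52^4 ≡ 64 (mod 113)
52^7 ≡ 44 (mod 113)
52^8 ≡ 28 (mod 113)
52^14 ≡ 15 (mod 113)
52^16 ≡ 106 (mod 113)
52^28 ≡ 112 (mod 113)
52^56 ≡ 1 (mod 113) ✓
Therefore the multiplicative order of 52 modulo 113 is 56.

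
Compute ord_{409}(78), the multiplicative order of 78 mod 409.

Since 78 ∈ (Z/409Z)^×, its order divides φ(409) = 409 − 1 = 408 = 2^3 · 3 · 17.
Divisors of 408: 1, 2, 3, 4, 6, 8, 12, 17, 24, 34, 51, 68, 102, 136, 204, 408.
Test each divisor d:
78^1 ≡ 78 (mod 409)
78^2 ≡ 358 (mod 409)
78^3 ≡ 112 (mod 409)
78^4 ≡ 147 (mod 409)
78^6 ≡ 274 (mod 409)
78^8 ≡ 341 (mod 409)
78^12 ≡ 229 (mod 409)
78^17 ≡ 343 (mod 409)
78^24 ≡ 89 (mod 409)
78^34 ≡ 266 (mod 409)
78^51 ≡ 31 (mod 409)
78^68 ≡ 408 (mod 409)
78^102 ≡ 143 (mod 409)
78^136 ≡ 1 (mod 409) ✓
So ord_409(78) = 136.

136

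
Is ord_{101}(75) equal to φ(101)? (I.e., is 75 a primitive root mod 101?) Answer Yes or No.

Yes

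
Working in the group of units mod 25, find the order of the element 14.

10

Since 14 ∈ (Z/25Z)^×, its order divides φ(25) = φ(5^2) = 5·(5−1) = 20 = 2^2 · 5.
Divisors of 20: 1, 2, 4, 5, 10, 20.
Evaluate successive powers at the divisors of 20:
14^1 ≡ 14 (mod 25)
14^2 ≡ 21 (mod 25)
14^4 ≡ 16 (mod 25)
14^5 ≡ 24 (mod 25)
14^10 ≡ 1 (mod 25) ✓
Hence ord(14) = 10.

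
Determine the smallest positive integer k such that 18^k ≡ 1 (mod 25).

Since 18 ∈ (Z/25Z)^×, its order divides φ(25) = φ(5^2) = 5·(5−1) = 20 = 2^2 · 5.
Divisors of 20: 1, 2, 4, 5, 10, 20.
Test each divisor d:
18^1 ≡ 18 (mod 25)
18^2 ≡ 24 (mod 25)
18^4 ≡ 1 (mod 25) ✓
The smallest such exponent is 4, so the order of 18 is 4.

4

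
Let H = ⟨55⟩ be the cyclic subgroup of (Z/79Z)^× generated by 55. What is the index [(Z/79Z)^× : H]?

26

By Lagrange's theorem, ord_79(55) divides φ(79) = 79 − 1 = 78 = 2 · 3 · 13.
Divisors of 78: 1, 2, 3, 6, 13, 26, 39, 78.
Compute 55^d (mod 79) for the divisors d until we hit 1:
55^1 ≡ 55
55^2 ≡ 23
55^3 ≡ 1
The order of 55 is 3, so the subgroup it generates has 3 elements.
Index = |(Z/79Z)^×| / |⟨55⟩| = 78 / 3 = 26.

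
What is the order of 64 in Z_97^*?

By Lagrange's theorem, ord_97(64) divides φ(97) = 97 − 1 = 96 = 2^5 · 3.
Divisors of 96: 1, 2, 3, 4, 6, 8, 12, 16, 24, 32, 48, 96.
Test each divisor d:
64^1 ≡ 64 (mod 97)
64^2 ≡ 22 (mod 97)
64^3 ≡ 50 (mod 97)
64^4 ≡ 96 (mod 97)
64^6 ≡ 75 (mod 97)
64^8 ≡ 1 (mod 97) ✓
Therefore the multiplicative order of 64 modulo 97 is 8.

8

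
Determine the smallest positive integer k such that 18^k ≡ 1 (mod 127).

ord(18) | φ(127) = 127 − 1 = 126 = 2 · 3^2 · 7.
Divisors of 126: 1, 2, 3, 6, 7, 9, 14, 18, 21, 42, 63, 126.
Compute 18^d (mod 127) for the divisors d until we hit 1:
18^1 ≡ 18 (mod 127)
18^2 ≡ 70 (mod 127)
18^3 ≡ 117 (mod 127)
18^6 ≡ 100 (mod 127)
18^7 ≡ 22 (mod 127)
18^9 ≡ 16 (mod 127)
18^14 ≡ 103 (mod 127)
18^18 ≡ 2 (mod 127)
18^21 ≡ 107 (mod 127)
18^42 ≡ 19 (mod 127)
18^63 ≡ 1 (mod 127) ✓
Hence ord(18) = 63.

63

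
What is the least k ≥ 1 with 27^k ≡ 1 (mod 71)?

The order of 27 must divide φ(71) = 71 − 1 = 70 = 2 · 5 · 7.
Divisors of 70: 1, 2, 5, 7, 10, 14, 35, 70.
Evaluate successive powers at the divisors of 70:
27^1 ≡ 27 (mod 71)
27^2 ≡ 19 (mod 71)
27^5 ≡ 20 (mod 71)
27^7 ≡ 25 (mod 71)
27^10 ≡ 45 (mod 71)
27^14 ≡ 57 (mod 71)
27^35 ≡ 1 (mod 71) ✓
Hence ord(27) = 35.

35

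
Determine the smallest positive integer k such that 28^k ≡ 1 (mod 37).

18

By Lagrange's theorem, ord_37(28) divides φ(37) = 37 − 1 = 36 = 2^2 · 3^2.
Divisors of 36: 1, 2, 3, 4, 6, 9, 12, 18, 36.
Compute 28^d (mod 37) for the divisors d until we hit 1:
28^1 ≡ 28 (mod 37)
28^2 ≡ 7 (mod 37)
28^3 ≡ 11 (mod 37)
28^4 ≡ 12 (mod 37)
28^6 ≡ 10 (mod 37)
28^9 ≡ 36 (mod 37)
28^12 ≡ 26 (mod 37)
28^18 ≡ 1 (mod 37) ✓
So ord_37(28) = 18.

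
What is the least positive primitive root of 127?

3

φ(127) = 127 − 1 = 126 = 2 · 3^2 · 7.
Test candidates g = 2, 3, … against the prime factors q ∈ {2, 3, 7} of φ(127): g is a generator iff g^(126/q) ≢ 1 for every such q.
g = 2: 2^63 ≡ 1 — hits 1, so not a primitive root.
g = 3: 3^63 ≡ 126; 3^42 ≡ 107; 3^18 ≡ 4 — none is 1, so 3 is a primitive root.
Hence the least primitive root of 127 is 3.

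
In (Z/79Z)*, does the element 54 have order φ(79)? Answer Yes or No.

Yes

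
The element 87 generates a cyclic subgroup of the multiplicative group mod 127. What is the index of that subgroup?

6

By Lagrange's theorem, ord_127(87) divides φ(127) = 127 − 1 = 126 = 2 · 3^2 · 7.
Divisors of 126: 1, 2, 3, 6, 7, 9, 14, 18, 21, 42, 63, 126.
Compute 87^d (mod 127) for the divisors d until we hit 1:
87^1 ≡ 87 (mod 127)
87^2 ≡ 76 (mod 127)
87^3 ≡ 8 (mod 127)
87^6 ≡ 64 (mod 127)
87^7 ≡ 107 (mod 127)
87^9 ≡ 4 (mod 127)
87^14 ≡ 19 (mod 127)
87^18 ≡ 16 (mod 127)
87^21 ≡ 1 (mod 127) ✓
So ord_127(87) = 21, hence |⟨87⟩| = 21.
Index = |(Z/127Z)^×| / |⟨87⟩| = 126 / 21 = 6.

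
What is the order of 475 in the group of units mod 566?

By Lagrange's theorem, ord_566(475) divides φ(566) = φ(2)·φ(283) = 1·282 = 282 = 2 · 3 · 47.
Divisors of 282: 1, 2, 3, 6, 47, 94, 141, 282.
Check 475^d mod 566 for each divisor in increasing order:
475^1 ≡ 475
475^2 ≡ 357
475^3 ≡ 341
475^6 ≡ 251
475^47 ≡ 239
475^94 ≡ 521
475^141 ≡ 565
475^282 ≡ 1
Therefore the multiplicative order of 475 modulo 566 is 282.

282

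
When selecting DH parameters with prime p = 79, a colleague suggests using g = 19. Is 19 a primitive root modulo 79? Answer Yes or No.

No

φ(79) = 79 − 1 = 78 = 2 · 3 · 13.
An element g generates (Z/79Z)^× iff g^(78/q) ≢ 1 (mod 79) for each prime q ∈ {2, 3, 13}.
19^39 ≡ 1 (mod 79)  [q = 2: ≡ 1 ✗]
19^26 ≡ 55 (mod 79)  [q = 3: ≢ 1 ✓]
19^6 ≡ 38 (mod 79)  [q = 13: ≢ 1 ✓]
Since 19^39 ≡ 1, the order of 19 divides 39 < 78, so 19 is not a primitive root.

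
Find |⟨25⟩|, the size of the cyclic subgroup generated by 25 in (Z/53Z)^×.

Since 25 ∈ (Z/53Z)^×, its order divides φ(53) = 53 − 1 = 52 = 2^2 · 13.
Divisors of 52: 1, 2, 4, 13, 26, 52.
Compute 25^d (mod 53) for the divisors d until we hit 1:
25^1 ≡ 25 (mod 53)
25^2 ≡ 42 (mod 53)
25^4 ≡ 15 (mod 53)
25^13 ≡ 52 (mod 53)
25^26 ≡ 1 (mod 53) ✓
Hence ord(25) = 26.

26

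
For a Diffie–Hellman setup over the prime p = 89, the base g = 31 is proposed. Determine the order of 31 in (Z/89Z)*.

88

Since 31 ∈ (Z/89Z)^×, its order divides φ(89) = 89 − 1 = 88 = 2^3 · 11.
Divisors of 88: 1, 2, 4, 8, 11, 22, 44, 88.
Test each divisor d:
31^1 ≡ 31 (mod 89)
31^2 ≡ 71 (mod 89)
31^4 ≡ 57 (mod 89)
31^8 ≡ 45 (mod 89)
31^11 ≡ 77 (mod 89)
31^22 ≡ 55 (mod 89)
31^44 ≡ 88 (mod 89)
31^88 ≡ 1 (mod 89) ✓
Hence ord(31) = 88.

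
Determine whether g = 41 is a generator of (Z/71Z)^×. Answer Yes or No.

No

φ(71) = 71 − 1 = 70 = 2 · 5 · 7.
41 is a primitive root mod 71 iff 41^(φ(71)/q) ≢ 1 for every prime q | φ(71), i.e. q ∈ {2, 5, 7}.
41^35 ≡ 70 (mod 71)  [q = 2: ≢ 1 ✓]
41^14 ≡ 1 (mod 71)  [q = 5: ≡ 1 ✗]
41^10 ≡ 20 (mod 71)  [q = 7: ≢ 1 ✓]
Since 41^14 ≡ 1, the order of 41 divides 14 < 70, so 41 is not a primitive root.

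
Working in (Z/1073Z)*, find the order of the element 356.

84

By Lagrange's theorem, ord_1073(356) divides φ(1073) = φ(29·37) = (29−1)·(37−1) = 28·36 = 1008 = 2^4 · 3^2 · 7.
Divisors of 1008: 1, 2, 3, 4, 6, 7, 8, 9, 12, 14, 16, 18, 21, 24, 28, 36, 42, 48, 56, 63, 72, 84, 112, 126, 144, 168, 252, 336, 504, 1008.
Test each divisor d:
356^1 ≡ 356 (mod 1073)
356^2 ≡ 122 (mod 1073)
356^3 ≡ 512 (mod 1073)
356^4 ≡ 935 (mod 1073)
356^6 ≡ 332 (mod 1073)
356^7 ≡ 162 (mod 1073)
356^8 ≡ 803 (mod 1073)
356^9 ≡ 450 (mod 1073)
356^12 ≡ 778 (mod 1073)
356^14 ≡ 492 (mod 1073)
356^16 ≡ 1009 (mod 1073)
356^18 ≡ 776 (mod 1073)
356^21 ≡ 302 (mod 1073)
356^24 ≡ 112 (mod 1073)
356^28 ≡ 639 (mod 1073)
356^36 ≡ 223 (mod 1073)
356^42 ≡ 1072 (mod 1073)
356^48 ≡ 741 (mod 1073)
356^56 ≡ 581 (mod 1073)
356^63 ≡ 771 (mod 1073)
356^72 ≡ 371 (mod 1073)
356^84 ≡ 1 (mod 1073) ✓
The smallest such exponent is 84, so the order of 356 is 84.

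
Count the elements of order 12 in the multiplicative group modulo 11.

0

φ(11) = 11 − 1 = 10 = 2 · 5.
(Z/11Z)^× is cyclic (|G| = 10); a cyclic group of order m has exactly φ(d) elements of each order d | m, and none otherwise.
Here 10 is not a multiple of 12, so there are no elements of order 12.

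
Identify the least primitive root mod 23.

φ(23) = 23 − 1 = 22 = 2 · 11.
Test candidates g = 2, 3, … against the prime factors q ∈ {2, 11} of φ(23): g is a generator iff g^(22/q) ≢ 1 for every such q.
g = 2: 2^11 ≡ 1 — hits 1, so not a primitive root.
g = 3: 3^11 ≡ 1 — hits 1, so not a primitive root.
g = 4: 4^11 ≡ 1 — hits 1, so not a primitive root.
g = 5: 5^11 ≡ 22; 5^2 ≡ 2 — none is 1, so 5 is a primitive root.
The smallest primitive root modulo 23 is 5.

5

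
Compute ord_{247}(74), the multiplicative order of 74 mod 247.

By Lagrange's theorem, ord_247(74) divides φ(247) = φ(13·19) = (13−1)·(19−1) = 12·18 = 216 = 2^3 · 3^3.
Divisors of 216: 1, 2, 3, 4, 6, 8, 9, 12, 18, 24, 27, 36, 54, 72, 108, 216.
Evaluate successive powers at the divisors of 216:
74^1 ≡ 74 (mod 247)
74^2 ≡ 42 (mod 247)
74^3 ≡ 144 (mod 247)
74^4 ≡ 35 (mod 247)
74^6 ≡ 235 (mod 247)
74^8 ≡ 237 (mod 247)
74^9 ≡ 1 (mod 247) ✓
So ord_247(74) = 9.

9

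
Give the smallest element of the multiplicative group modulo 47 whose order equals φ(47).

5

φ(47) = 47 − 1 = 46 = 2 · 23.
Test candidates g = 2, 3, … against the prime factors q ∈ {2, 23} of φ(47): g is a generator iff g^(46/q) ≢ 1 for every such q.
g = 2: 2^23 ≡ 1 — hits 1, so not a primitive root.
g = 3: 3^23 ≡ 1 — hits 1, so not a primitive root.
g = 4: 4^23 ≡ 1 — hits 1, so not a primitive root.
g = 5: 5^23 ≡ 46; 5^2 ≡ 25 — none is 1, so 5 is a primitive root.
The smallest primitive root modulo 47 is 5.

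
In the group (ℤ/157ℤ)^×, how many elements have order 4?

φ(157) = 157 − 1 = 156 = 2^2 · 3 · 13.
Since (Z/157Z)^× is cyclic of order 156, the number of elements of order d is φ(d) when d | 156 and 0 otherwise.
4 = 2^2 divides 156, and φ(4) = 2.

2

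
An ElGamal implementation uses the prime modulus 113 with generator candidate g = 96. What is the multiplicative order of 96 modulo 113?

112

The order of 96 must divide φ(113) = 113 − 1 = 112 = 2^4 · 7.
Divisors of 112: 1, 2, 4, 7, 8, 14, 16, 28, 56, 112.
Compute 96^d (mod 113) for the divisors d until we hit 1:
96^1 ≡ 96 (mod 113)
96^2 ≡ 63 (mod 113)
96^4 ≡ 14 (mod 113)
96^7 ≡ 35 (mod 113)
96^8 ≡ 83 (mod 113)
96^14 ≡ 95 (mod 113)
96^16 ≡ 109 (mod 113)
96^28 ≡ 98 (mod 113)
96^56 ≡ 112 (mod 113)
96^112 ≡ 1 (mod 113) ✓
The smallest such exponent is 112, so the order of 96 is 112.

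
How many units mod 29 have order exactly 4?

2

φ(29) = 29 − 1 = 28 = 2^2 · 7.
(Z/29Z)^× is cyclic (|G| = 28); a cyclic group of order m has exactly φ(d) elements of each order d | m, and none otherwise.
4 = 2^2 divides 28, and φ(4) = 2.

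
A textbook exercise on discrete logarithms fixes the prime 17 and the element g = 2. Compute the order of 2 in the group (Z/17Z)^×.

8

Since 2 ∈ (Z/17Z)^×, its order divides φ(17) = 17 − 1 = 16 = 2^4.
Divisors of 16: 1, 2, 4, 8, 16.
Check 2^d mod 17 for each divisor in increasing order:
2^1 ≡ 2 (mod 17)
2^2 ≡ 4 (mod 17)
2^4 ≡ 16 (mod 17)
2^8 ≡ 1 (mod 17) ✓
Therefore the multiplicative order of 2 modulo 17 is 8.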